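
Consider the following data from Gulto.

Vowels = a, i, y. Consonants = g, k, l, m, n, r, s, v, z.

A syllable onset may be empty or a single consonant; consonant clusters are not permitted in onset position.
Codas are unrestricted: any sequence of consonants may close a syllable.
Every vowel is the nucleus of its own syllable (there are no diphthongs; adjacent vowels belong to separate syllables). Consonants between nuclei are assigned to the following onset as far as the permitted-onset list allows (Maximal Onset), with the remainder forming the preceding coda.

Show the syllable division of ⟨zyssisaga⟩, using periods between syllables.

Vowels present: y, i, a, a; each is a nucleus, giving 4 syllables.
V1 /y/ – V2 /i/: cluster /ss/ — the longest permitted-onset suffix is /s/; onset = /s/, preceding coda = /s/.
V2 /i/ – V3 /a/: just /s/ — single C goes to the following onset.
V3 /a/ – V4 /a/: just /g/ — single C goes to the following onset.

zys.si.sa.ga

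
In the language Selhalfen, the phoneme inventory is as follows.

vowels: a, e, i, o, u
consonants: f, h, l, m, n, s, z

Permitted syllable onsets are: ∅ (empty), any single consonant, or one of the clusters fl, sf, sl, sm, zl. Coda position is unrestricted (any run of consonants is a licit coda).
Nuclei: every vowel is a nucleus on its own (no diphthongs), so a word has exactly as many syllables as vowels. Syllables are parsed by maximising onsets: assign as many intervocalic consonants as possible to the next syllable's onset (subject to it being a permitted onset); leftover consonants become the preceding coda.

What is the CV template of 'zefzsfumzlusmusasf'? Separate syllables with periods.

Nuclei (vowels): e, u, u, u, a → 5 syllables.
Between /e/ (V1) and /u/ (V2): /fzsf/ — longest licit onset from the right is /sf/, leaving /fz/ as coda.
Between /u/ (V2) and /u/ (V3): /mzl/ — longest licit onset from the right is /zl/, leaving /m/ as coda.
Between /u/ (V3) and /u/ (V4): /sm/ — entire cluster is a permitted onset → onset /sm/, coda ∅.
Between /u/ (V4) and /a/ (V5): /s/ is a single consonant, so it becomes the next onset.
So the parse is zefz.sfum.zlu.smu.sasf.
Mapping each syllable to C/V: /zefz/ → CVCC, /sfum/ → CCVC, /zlu/ → CCV, /smu/ → CCV, /sasf/ → CVCC.

CVCC.CCVC.CCV.CCV.CVCC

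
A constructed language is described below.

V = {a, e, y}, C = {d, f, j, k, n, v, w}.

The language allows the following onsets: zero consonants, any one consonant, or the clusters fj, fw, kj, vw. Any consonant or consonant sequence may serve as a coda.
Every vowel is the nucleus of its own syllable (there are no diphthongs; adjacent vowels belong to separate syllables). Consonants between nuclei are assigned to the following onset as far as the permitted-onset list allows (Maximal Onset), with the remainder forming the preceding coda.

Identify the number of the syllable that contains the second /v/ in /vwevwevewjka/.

2

Vowels present: e, e, e, a; each is a nucleus, giving 4 syllables.
σ1/σ2 boundary: cluster /vw/ — /vw/ is itself a permitted onset, so the whole cluster goes right; preceding coda = ∅.
σ2/σ3 boundary: /v/ → onset of the next syllable (single consonants are always licit onsets).
σ3/σ4 boundary: /wjk/; trying suffixes from longest down, /k/ is the first permitted one, so coda /wj/ | onset /k/.
So the parse is vwe.vwe.vewj.ka.
The second /v/ is in the onset of syllable 2 (/vwe/).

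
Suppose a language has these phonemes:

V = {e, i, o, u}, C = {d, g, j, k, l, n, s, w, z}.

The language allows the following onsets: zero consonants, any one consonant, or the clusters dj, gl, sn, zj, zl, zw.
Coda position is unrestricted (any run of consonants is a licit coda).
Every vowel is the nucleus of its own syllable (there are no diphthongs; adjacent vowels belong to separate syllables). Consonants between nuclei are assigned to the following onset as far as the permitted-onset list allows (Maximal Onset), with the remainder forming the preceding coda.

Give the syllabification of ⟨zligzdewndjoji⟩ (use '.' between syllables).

Vowels present: i, e, o, i; each is a nucleus, giving 4 syllables.
Between /i/ (V1) and /e/ (V2): cluster /gzd/ — the longest permitted-onset suffix is /d/; onset = /d/, preceding coda = /gz/.
Between /e/ (V2) and /o/ (V3): /wndj/ — longest licit onset from the right is /dj/, leaving /wn/ as coda.
Between /o/ (V3) and /i/ (V4): /j/ is a single consonant, so it becomes the next onset.

zligz.dewn.djo.ji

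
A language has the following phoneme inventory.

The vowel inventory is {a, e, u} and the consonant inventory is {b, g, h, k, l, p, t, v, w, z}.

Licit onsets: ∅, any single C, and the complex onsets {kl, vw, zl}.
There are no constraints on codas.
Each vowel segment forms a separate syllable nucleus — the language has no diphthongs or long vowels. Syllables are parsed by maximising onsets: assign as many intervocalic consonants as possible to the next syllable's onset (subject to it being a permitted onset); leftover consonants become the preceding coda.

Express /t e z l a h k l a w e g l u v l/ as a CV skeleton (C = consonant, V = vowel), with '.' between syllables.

Nuclei (vowels): e, a, a, e, u → 5 syllables.
Between /e/ (V1) and /a/ (V2): /zl/ — entire cluster is a permitted onset → onset /zl/, coda ∅.
Between /a/ (V2) and /a/ (V3): /hkl/ splits as /h/ + /kl/ (/kl/ is the longest suffix that is a licit onset).
Between /a/ (V3) and /e/ (V4): /w/ → onset of the next syllable (single consonants are always licit onsets).
Between /e/ (V4) and /u/ (V5): /gl/ splits as /g/ + /l/ (/l/ is the longest suffix that is a licit onset).
Syllabification: te.zlah.kla.weg.luvl.
Mapping each syllable to C/V: /te/ → CV, /zlah/ → CCVC, /kla/ → CCV, /weg/ → CVC, /luvl/ → CVCC.

CV.CCVC.CCV.CVC.CVCC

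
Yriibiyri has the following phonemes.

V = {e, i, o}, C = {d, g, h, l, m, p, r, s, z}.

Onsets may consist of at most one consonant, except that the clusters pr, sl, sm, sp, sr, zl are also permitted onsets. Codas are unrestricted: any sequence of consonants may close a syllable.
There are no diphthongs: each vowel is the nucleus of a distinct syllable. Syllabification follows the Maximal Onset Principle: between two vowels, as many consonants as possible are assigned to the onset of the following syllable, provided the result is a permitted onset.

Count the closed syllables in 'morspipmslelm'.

3

Nuclei (vowels): o, i, e → 3 syllables.
Between /o/ (V1) and /i/ (V2): /rsp/ splits as /r/ + /sp/ (/sp/ is the longest suffix that is a licit onset).
Between /i/ (V2) and /e/ (V3): /pmsl/; trying suffixes from longest down, /sl/ is the first permitted one, so coda /pm/ | onset /sl/.
So the parse is mor.spipm.slelm.
Classifying each syllable: /mor/ (closed), /spipm/ (closed), /slelm/ (closed).
Closed syllables: 3.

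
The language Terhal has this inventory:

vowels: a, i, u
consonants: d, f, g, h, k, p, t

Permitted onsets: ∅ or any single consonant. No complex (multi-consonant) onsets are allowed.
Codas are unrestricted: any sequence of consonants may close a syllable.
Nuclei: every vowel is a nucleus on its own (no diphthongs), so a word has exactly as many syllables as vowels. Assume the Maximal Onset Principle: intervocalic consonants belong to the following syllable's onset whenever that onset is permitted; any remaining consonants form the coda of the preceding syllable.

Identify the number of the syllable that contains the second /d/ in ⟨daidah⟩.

Vowels present: a, i, a; each is a nucleus, giving 3 syllables.
Between /a/ (V1) and /i/ (V2): hiatus — the boundary sits between the two vowels.
Between /i/ (V2) and /a/ (V3): just /d/ — single C goes to the following onset.
So the parse is da.i.dah.
The second /d/ is in the onset of syllable 3 (/dah/).

3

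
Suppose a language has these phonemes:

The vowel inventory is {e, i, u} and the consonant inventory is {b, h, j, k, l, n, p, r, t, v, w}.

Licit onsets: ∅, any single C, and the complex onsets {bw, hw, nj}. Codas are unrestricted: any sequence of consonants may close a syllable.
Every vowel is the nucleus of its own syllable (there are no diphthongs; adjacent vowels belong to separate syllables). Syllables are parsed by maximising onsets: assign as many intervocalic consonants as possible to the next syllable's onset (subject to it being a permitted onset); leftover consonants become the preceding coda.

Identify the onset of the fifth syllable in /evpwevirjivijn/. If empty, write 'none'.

The vowels are e, e, i, i, i — 5 nuclei, so 5 syllables.
/e…e/ gap (V1→V2): /vpw/ splits as /vp/ + /w/ (/w/ is the longest suffix that is a licit onset).
/e…i/ gap (V2→V3): /v/ is a single consonant, so it becomes the next onset.
/i…i/ gap (V3→V4): /rj/ splits as /r/ + /j/ (/j/ is the longest suffix that is a licit onset).
/i…i/ gap (V4→V5): /v/ is a single consonant, so it becomes the next onset.
Result: evp.we.vir.ji.vijn.
Syllable 5 is /vijn/: onset /v/, nucleus /i/, coda /jn/.

v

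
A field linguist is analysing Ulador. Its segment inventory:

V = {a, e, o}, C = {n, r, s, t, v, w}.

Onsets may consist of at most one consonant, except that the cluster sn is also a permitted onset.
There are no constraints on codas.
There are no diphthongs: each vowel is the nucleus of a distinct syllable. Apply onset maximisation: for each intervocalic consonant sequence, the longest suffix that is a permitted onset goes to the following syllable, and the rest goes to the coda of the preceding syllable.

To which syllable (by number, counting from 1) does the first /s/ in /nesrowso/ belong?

Vowels present: e, o, o; each is a nucleus, giving 3 syllables.
/e…o/ gap (V1→V2): cluster /sr/ — the longest permitted-onset suffix is /r/; onset = /r/, preceding coda = /s/.
/o…o/ gap (V2→V3): cluster /ws/ — the longest permitted-onset suffix is /s/; onset = /s/, preceding coda = /w/.
Putting it together: nes.row.so.
The first /s/ is in the coda of syllable 1 (/nes/).

1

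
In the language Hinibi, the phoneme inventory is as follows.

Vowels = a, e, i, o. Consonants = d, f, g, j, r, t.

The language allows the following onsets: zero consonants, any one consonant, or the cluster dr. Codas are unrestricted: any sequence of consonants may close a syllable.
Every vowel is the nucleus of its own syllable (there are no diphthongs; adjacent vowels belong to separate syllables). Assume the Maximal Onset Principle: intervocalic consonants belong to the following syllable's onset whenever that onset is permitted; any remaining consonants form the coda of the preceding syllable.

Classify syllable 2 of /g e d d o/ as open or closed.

The vowels are e, o — 2 nuclei, so 2 syllables.
V1 /e/ – V2 /o/: /dd/ splits as /d/ + /d/ (/d/ is the longest suffix that is a licit onset).
So the parse is ged.do.
Syllable 2 is /do/; it ends in its nucleus with no coda, so it is open.

open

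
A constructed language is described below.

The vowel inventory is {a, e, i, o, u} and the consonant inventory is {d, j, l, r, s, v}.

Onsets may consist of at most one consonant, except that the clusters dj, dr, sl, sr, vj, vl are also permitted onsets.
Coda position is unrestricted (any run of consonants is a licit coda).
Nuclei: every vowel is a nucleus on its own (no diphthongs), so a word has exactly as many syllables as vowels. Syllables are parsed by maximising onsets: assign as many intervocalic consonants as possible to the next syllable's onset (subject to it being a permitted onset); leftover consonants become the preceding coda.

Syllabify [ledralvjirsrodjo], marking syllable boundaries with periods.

The vowels are e, a, i, o, o — 5 nuclei, so 5 syllables.
Between /e/ (V1) and /a/ (V2): /dr/ is a licit onset in full, so it all attaches to the next syllable.
Between /a/ (V2) and /i/ (V3): /lvj/ — longest licit onset from the right is /vj/, leaving /l/ as coda.
Between /i/ (V3) and /o/ (V4): /rsr/ — longest licit onset from the right is /sr/, leaving /r/ as coda.
Between /o/ (V4) and /o/ (V5): /dj/ is a licit onset in full, so it all attaches to the next syllable.

le.dral.vjir.sro.djo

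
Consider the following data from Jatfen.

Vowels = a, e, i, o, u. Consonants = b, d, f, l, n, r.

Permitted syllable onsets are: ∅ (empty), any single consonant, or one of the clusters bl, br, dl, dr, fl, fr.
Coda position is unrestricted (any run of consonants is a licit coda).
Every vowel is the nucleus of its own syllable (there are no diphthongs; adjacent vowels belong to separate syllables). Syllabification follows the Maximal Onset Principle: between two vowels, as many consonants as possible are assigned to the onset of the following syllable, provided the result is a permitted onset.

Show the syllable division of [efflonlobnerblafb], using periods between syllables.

Vowels present: e, o, o, e, a; each is a nucleus, giving 5 syllables.
σ1/σ2 boundary: /ffl/; trying suffixes from longest down, /fl/ is the first permitted one, so coda /f/ | onset /fl/.
σ2/σ3 boundary: /nl/ splits as /n/ + /l/ (/l/ is the longest suffix that is a licit onset).
σ3/σ4 boundary: /bn/ — longest licit onset from the right is /n/, leaving /b/ as coda.
σ4/σ5 boundary: /rbl/; trying suffixes from longest down, /bl/ is the first permitted one, so coda /r/ | onset /bl/.

ef.flon.lob.ner.blafb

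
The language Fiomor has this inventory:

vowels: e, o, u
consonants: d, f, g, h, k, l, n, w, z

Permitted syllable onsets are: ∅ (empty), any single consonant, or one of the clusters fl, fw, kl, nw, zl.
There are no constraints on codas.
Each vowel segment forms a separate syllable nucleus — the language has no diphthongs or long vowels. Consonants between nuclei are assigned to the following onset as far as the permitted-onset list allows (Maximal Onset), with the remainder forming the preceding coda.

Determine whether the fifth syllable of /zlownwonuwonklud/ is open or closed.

The vowels are o, o, u, o, u — 5 nuclei, so 5 syllables.
σ1/σ2 boundary: cluster /wnw/ — the longest permitted-onset suffix is /nw/; onset = /nw/, preceding coda = /w/.
σ2/σ3 boundary: /n/ is a single consonant, so it becomes the next onset.
σ3/σ4 boundary: /w/ → onset of the next syllable (single consonants are always licit onsets).
σ4/σ5 boundary: /nkl/ — longest licit onset from the right is /kl/, leaving /n/ as coda.
So the parse is zlow.nwo.nu.won.klud.
Syllable 5 is /klud/ with coda /d/, so it is closed.

closed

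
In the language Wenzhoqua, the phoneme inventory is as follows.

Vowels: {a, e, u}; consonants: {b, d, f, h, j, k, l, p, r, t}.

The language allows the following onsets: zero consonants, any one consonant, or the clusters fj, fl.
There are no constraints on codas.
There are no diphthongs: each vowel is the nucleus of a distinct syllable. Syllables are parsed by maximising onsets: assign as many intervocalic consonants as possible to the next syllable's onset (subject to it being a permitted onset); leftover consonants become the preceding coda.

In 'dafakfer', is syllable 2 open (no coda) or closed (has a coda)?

Nuclei (vowels): a, a, e → 3 syllables.
σ1/σ2 boundary: /f/ is a single consonant, so it becomes the next onset.
σ2/σ3 boundary: /kf/; trying suffixes from longest down, /f/ is the first permitted one, so coda /k/ | onset /f/.
Syllabification: da.fak.fer.
Syllable 2 is /fak/ with coda /k/, so it is closed.

closed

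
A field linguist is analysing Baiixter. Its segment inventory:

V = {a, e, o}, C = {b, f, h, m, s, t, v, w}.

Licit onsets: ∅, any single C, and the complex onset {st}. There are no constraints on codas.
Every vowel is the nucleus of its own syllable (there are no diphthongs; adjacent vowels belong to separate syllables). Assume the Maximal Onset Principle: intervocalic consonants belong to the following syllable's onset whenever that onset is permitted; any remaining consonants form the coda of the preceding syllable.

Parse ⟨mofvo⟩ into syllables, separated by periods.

Nuclei (vowels): o, o → 2 syllables.
/o…o/ gap (V1→V2): /fv/; trying suffixes from longest down, /v/ is the first permitted one, so coda /f/ | onset /v/.

mof.vo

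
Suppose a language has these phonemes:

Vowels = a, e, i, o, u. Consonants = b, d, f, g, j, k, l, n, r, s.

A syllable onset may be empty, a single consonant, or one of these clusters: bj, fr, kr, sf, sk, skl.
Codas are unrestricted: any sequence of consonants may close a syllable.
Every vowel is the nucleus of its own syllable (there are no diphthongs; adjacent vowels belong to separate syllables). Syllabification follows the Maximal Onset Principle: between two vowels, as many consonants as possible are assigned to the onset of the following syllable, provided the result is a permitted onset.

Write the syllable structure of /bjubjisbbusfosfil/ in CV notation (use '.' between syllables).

Nuclei (vowels): u, i, u, o, i → 5 syllables.
Between /u/ (V1) and /i/ (V2): /bj/ is a licit onset in full, so it all attaches to the next syllable.
Between /i/ (V2) and /u/ (V3): /sbb/; trying suffixes from longest down, /b/ is the first permitted one, so coda /sb/ | onset /b/.
Between /u/ (V3) and /o/ (V4): /sf/ is a licit onset in full, so it all attaches to the next syllable.
Between /o/ (V4) and /i/ (V5): cluster /sf/ — /sf/ is itself a permitted onset, so the whole cluster goes right; preceding coda = ∅.
Result: bju.bjisb.bu.sfo.sfil.
Mapping each syllable to C/V: /bju/ → CCV, /bjisb/ → CCVCC, /bu/ → CV, /sfo/ → CCV, /sfil/ → CCVC.

CCV.CCVCC.CV.CCV.CCVC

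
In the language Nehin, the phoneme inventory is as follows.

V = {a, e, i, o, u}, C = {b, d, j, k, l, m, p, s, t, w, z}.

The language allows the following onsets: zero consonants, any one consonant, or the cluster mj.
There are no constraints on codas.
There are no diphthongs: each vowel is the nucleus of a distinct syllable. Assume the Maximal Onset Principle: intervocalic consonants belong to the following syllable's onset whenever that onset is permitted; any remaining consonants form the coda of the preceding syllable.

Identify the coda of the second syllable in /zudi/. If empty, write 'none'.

The vowels are u, i — 2 nuclei, so 2 syllables.
V1 /u/ – V2 /i/: /d/ is a single consonant, so it becomes the next onset.
Putting it together: zu.di.
Syllable 2 is /di/: onset /d/, nucleus /i/, coda ∅.

none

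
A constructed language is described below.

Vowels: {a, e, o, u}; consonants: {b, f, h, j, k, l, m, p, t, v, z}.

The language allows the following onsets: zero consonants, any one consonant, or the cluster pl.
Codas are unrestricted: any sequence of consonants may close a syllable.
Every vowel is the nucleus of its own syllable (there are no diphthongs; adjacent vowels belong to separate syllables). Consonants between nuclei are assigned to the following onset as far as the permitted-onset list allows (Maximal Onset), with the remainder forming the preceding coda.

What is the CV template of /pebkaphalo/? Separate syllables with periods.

CVC.CVC.CV.CV

The vowels are e, a, a, o — 4 nuclei, so 4 syllables.
σ1/σ2 boundary: /bk/; trying suffixes from longest down, /k/ is the first permitted one, so coda /b/ | onset /k/.
σ2/σ3 boundary: /ph/; trying suffixes from longest down, /h/ is the first permitted one, so coda /p/ | onset /h/.
σ3/σ4 boundary: /l/ → onset of the next syllable (single consonants are always licit onsets).
So the parse is peb.kap.ha.lo.
Mapping each syllable to C/V: /peb/ → CVC, /kap/ → CVC, /ha/ → CV, /lo/ → CV.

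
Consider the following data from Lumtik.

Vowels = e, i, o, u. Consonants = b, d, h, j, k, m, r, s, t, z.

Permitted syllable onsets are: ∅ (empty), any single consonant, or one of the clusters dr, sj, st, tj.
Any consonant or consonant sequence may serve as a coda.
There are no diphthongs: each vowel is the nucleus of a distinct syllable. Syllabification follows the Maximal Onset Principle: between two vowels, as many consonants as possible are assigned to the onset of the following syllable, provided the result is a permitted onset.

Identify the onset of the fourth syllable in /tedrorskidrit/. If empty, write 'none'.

Vowels present: e, o, i, i; each is a nucleus, giving 4 syllables.
σ1/σ2 boundary: /dr/ — entire cluster is a permitted onset → onset /dr/, coda ∅.
σ2/σ3 boundary: /rsk/ splits as /rs/ + /k/ (/k/ is the longest suffix that is a licit onset).
σ3/σ4 boundary: /dr/ is a licit onset in full, so it all attaches to the next syllable.
Result: te.drors.ki.drit.
Syllable 4 is /drit/: onset /dr/, nucleus /i/, coda /t/.

dr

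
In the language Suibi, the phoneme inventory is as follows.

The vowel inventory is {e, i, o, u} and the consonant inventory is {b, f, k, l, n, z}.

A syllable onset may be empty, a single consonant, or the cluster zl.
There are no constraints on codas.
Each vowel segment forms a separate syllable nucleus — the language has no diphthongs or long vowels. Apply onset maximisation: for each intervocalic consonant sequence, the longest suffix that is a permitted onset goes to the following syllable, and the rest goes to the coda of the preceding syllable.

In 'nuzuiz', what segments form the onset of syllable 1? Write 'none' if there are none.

Vowels present: u, u, i; each is a nucleus, giving 3 syllables.
V1 /u/ – V2 /u/: /z/ is a single consonant, so it becomes the next onset.
V2 /u/ – V3 /i/: hiatus — the boundary sits between the two vowels.
Putting it together: nu.zu.iz.
Syllable 1 is /nu/: onset /n/, nucleus /u/, coda ∅.

n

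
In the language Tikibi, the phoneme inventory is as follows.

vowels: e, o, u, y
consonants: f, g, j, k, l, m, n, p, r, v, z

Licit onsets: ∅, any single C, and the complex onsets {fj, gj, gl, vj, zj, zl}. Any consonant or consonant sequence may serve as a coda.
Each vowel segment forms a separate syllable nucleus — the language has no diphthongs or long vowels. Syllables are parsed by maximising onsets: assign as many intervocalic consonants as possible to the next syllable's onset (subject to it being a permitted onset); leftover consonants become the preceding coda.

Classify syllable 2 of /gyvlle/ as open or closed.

open

Vowels present: y, e; each is a nucleus, giving 2 syllables.
V1 /y/ – V2 /e/: cluster /vll/ — the longest permitted-onset suffix is /l/; onset = /l/, preceding coda = /vl/.
Putting it together: gyvl.le.
Syllable 2 is /le/; it ends in its nucleus with no coda, so it is open.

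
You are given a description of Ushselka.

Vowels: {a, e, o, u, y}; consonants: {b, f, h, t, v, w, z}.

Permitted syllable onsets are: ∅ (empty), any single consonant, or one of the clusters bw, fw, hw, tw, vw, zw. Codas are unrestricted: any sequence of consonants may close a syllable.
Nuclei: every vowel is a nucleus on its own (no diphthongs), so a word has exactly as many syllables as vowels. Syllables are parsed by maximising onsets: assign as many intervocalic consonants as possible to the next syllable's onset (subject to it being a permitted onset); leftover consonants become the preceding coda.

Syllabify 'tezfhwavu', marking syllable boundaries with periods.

Vowels present: e, a, u; each is a nucleus, giving 3 syllables.
Between /e/ (V1) and /a/ (V2): /zfhw/ — longest licit onset from the right is /hw/, leaving /zf/ as coda.
Between /a/ (V2) and /u/ (V3): /v/ → onset of the next syllable (single consonants are always licit onsets).

tezf.hwa.vu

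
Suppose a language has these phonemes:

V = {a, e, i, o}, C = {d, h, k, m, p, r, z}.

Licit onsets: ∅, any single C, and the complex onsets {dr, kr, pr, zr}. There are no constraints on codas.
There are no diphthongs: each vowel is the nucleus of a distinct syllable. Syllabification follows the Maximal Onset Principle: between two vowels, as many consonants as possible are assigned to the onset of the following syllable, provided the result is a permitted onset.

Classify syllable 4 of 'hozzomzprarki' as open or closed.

The vowels are o, o, a, i — 4 nuclei, so 4 syllables.
/o…o/ gap (V1→V2): /zz/ — longest licit onset from the right is /z/, leaving /z/ as coda.
/o…a/ gap (V2→V3): /mzpr/ splits as /mz/ + /pr/ (/pr/ is the longest suffix that is a licit onset).
/a…i/ gap (V3→V4): /rk/ — longest licit onset from the right is /k/, leaving /r/ as coda.
So the parse is hoz.zomz.prar.ki.
Syllable 4 is /ki/; it ends in its nucleus with no coda, so it is open.

open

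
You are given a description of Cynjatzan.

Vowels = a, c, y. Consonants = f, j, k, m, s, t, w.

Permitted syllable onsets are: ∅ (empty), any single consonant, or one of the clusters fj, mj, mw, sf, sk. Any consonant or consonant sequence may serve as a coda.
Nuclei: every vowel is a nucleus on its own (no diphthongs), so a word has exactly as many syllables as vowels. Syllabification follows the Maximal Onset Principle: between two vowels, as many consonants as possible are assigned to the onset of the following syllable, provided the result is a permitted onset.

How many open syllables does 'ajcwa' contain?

3

Nuclei (vowels): a, c, a → 3 syllables.
V1 /a/ – V2 /c/: just /j/ — single C goes to the following onset.
V2 /c/ – V3 /a/: just /w/ — single C goes to the following onset.
Syllabification: a.jc.wa.
Classifying each syllable: /a/ (open), /jc/ (open), /wa/ (open).
Open syllables: 3.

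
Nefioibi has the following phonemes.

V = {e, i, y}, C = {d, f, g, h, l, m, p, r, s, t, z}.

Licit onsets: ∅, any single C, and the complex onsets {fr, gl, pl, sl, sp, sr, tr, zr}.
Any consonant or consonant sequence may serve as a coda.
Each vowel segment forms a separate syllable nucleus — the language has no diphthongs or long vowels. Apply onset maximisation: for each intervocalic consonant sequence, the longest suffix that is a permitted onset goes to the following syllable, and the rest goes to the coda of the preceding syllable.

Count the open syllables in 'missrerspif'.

0

The vowels are i, e, i — 3 nuclei, so 3 syllables.
σ1/σ2 boundary: /ssr/ splits as /s/ + /sr/ (/sr/ is the longest suffix that is a licit onset).
σ2/σ3 boundary: /rsp/ — longest licit onset from the right is /sp/, leaving /r/ as coda.
Syllabification: mis.srer.spif.
Classifying each syllable: /mis/ (closed), /srer/ (closed), /spif/ (closed).
Open syllables: 0.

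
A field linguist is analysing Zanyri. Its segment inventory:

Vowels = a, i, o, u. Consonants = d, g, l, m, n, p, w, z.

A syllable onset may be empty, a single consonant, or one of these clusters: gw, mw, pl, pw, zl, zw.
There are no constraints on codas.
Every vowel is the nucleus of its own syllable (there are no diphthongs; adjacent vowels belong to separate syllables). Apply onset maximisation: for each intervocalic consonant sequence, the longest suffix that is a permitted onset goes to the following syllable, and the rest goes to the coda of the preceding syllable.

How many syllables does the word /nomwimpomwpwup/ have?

4

Nuclei (vowels): o, i, o, u → 4 syllables.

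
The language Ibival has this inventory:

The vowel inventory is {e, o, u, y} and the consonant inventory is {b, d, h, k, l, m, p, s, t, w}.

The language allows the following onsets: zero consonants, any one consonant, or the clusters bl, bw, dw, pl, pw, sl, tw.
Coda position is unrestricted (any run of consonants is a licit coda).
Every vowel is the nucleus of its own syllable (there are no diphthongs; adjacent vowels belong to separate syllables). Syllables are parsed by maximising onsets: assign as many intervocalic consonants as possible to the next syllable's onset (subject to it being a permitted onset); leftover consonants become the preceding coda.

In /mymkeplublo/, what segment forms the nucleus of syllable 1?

y

Nuclei (vowels): y, e, u, o → 4 syllables.
The first nucleus (vowel 1 from the left) is /y/.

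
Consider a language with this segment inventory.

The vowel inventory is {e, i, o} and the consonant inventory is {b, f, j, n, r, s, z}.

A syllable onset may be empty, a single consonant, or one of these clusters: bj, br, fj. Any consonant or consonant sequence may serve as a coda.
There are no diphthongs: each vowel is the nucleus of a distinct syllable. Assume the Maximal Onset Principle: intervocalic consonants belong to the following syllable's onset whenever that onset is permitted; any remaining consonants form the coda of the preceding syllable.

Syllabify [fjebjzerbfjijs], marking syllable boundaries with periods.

The vowels are e, e, i — 3 nuclei, so 3 syllables.
/e…e/ gap (V1→V2): /bjz/ splits as /bj/ + /z/ (/z/ is the longest suffix that is a licit onset).
/e…i/ gap (V2→V3): /rbfj/; trying suffixes from longest down, /fj/ is the first permitted one, so coda /rb/ | onset /fj/.

fjebj.zerb.fjijs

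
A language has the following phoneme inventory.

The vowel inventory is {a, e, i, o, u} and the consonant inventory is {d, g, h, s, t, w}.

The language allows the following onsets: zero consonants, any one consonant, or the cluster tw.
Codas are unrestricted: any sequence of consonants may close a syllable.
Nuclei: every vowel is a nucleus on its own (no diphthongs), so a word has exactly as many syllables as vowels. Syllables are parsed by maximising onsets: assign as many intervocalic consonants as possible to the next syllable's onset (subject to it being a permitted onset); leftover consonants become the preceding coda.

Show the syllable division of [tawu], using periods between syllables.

The vowels are a, u — 2 nuclei, so 2 syllables.
σ1/σ2 boundary: just /w/ — single C goes to the following onset.

ta.wu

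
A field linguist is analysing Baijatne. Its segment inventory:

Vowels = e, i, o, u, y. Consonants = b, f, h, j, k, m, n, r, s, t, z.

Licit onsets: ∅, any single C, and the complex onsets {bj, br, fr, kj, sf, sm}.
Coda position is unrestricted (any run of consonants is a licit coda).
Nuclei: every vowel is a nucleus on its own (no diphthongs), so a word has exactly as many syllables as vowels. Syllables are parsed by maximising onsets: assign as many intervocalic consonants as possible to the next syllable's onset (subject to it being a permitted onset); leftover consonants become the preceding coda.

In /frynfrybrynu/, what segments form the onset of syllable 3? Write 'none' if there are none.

Nuclei (vowels): y, y, y, u → 4 syllables.
V1 /y/ – V2 /y/: cluster /nfr/ — the longest permitted-onset suffix is /fr/; onset = /fr/, preceding coda = /n/.
V2 /y/ – V3 /y/: cluster /br/ — /br/ is itself a permitted onset, so the whole cluster goes right; preceding coda = ∅.
V3 /y/ – V4 /u/: /n/ is a single consonant, so it becomes the next onset.
Result: fryn.fry.bry.nu.
Syllable 3 is /bry/: onset /br/, nucleus /y/, coda ∅.

br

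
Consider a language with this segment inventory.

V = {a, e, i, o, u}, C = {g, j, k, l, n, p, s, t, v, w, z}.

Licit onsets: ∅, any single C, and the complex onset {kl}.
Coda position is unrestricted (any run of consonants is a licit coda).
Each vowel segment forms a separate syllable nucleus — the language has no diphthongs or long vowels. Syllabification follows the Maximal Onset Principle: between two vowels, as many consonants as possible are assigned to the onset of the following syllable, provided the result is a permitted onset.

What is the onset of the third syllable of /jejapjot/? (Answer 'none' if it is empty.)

j

Nuclei (vowels): e, a, o → 3 syllables.
V1 /e/ – V2 /a/: just /j/ — single C goes to the following onset.
V2 /a/ – V3 /o/: /pj/; trying suffixes from longest down, /j/ is the first permitted one, so coda /p/ | onset /j/.
Putting it together: je.jap.jot.
Syllable 3 is /jot/: onset /j/, nucleus /o/, coda /t/.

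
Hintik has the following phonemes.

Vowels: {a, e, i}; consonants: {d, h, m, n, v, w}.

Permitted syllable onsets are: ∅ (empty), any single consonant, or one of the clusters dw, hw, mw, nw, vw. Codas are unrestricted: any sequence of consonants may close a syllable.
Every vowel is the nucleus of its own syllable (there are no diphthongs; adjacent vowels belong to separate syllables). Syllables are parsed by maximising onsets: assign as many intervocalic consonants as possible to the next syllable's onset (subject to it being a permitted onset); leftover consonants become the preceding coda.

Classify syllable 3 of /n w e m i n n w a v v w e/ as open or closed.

Nuclei (vowels): e, i, a, e → 4 syllables.
Between /e/ (V1) and /i/ (V2): just /m/ — single C goes to the following onset.
Between /i/ (V2) and /a/ (V3): /nnw/ splits as /n/ + /nw/ (/nw/ is the longest suffix that is a licit onset).
Between /a/ (V3) and /e/ (V4): cluster /vvw/ — the longest permitted-onset suffix is /vw/; onset = /vw/, preceding coda = /v/.
So the parse is nwe.min.nwav.vwe.
Syllable 3 is /nwav/ with coda /v/, so it is closed.

closed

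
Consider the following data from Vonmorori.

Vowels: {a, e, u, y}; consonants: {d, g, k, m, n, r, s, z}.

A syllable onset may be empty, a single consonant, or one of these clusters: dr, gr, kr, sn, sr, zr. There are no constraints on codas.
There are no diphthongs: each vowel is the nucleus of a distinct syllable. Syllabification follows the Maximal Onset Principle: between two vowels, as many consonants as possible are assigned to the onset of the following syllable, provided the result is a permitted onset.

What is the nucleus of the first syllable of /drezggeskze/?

Vowels present: e, e, e; each is a nucleus, giving 3 syllables.
The first nucleus (vowel 1 from the left) is /e/.

e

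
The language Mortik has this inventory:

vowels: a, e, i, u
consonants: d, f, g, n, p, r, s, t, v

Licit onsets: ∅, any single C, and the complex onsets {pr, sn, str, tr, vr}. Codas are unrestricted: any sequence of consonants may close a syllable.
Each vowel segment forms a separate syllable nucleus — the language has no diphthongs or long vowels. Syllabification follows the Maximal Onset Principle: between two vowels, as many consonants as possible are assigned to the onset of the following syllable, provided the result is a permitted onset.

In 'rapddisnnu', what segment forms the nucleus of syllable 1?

Vowels present: a, i, u; each is a nucleus, giving 3 syllables.
The first nucleus (vowel 1 from the left) is /a/.

a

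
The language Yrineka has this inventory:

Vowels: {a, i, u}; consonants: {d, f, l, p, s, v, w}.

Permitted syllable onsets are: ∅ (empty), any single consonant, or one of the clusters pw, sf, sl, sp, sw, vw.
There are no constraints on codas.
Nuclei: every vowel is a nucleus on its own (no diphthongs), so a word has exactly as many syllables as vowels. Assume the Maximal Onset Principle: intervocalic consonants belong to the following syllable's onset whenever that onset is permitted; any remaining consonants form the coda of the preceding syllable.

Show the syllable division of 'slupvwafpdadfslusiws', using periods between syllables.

Vowels present: u, a, a, u, i; each is a nucleus, giving 5 syllables.
/u…a/ gap (V1→V2): /pvw/ — longest licit onset from the right is /vw/, leaving /p/ as coda.
/a…a/ gap (V2→V3): /fpd/ — longest licit onset from the right is /d/, leaving /fp/ as coda.
/a…u/ gap (V3→V4): /dfsl/ — longest licit onset from the right is /sl/, leaving /df/ as coda.
/u…i/ gap (V4→V5): /s/ is a single consonant, so it becomes the next onset.

slup.vwafp.dadf.slu.siws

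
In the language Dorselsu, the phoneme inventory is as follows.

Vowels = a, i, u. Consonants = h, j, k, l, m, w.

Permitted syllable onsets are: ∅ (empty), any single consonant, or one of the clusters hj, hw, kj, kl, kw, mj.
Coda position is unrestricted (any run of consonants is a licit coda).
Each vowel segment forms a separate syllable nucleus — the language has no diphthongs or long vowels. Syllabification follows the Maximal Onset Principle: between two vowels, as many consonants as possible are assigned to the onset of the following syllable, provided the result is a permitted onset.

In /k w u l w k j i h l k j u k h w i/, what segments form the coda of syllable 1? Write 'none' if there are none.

The vowels are u, i, u, i — 4 nuclei, so 4 syllables.
V1 /u/ – V2 /i/: /lwkj/ — longest licit onset from the right is /kj/, leaving /lw/ as coda.
V2 /i/ – V3 /u/: cluster /hlkj/ — the longest permitted-onset suffix is /kj/; onset = /kj/, preceding coda = /hl/.
V3 /u/ – V4 /i/: /khw/; trying suffixes from longest down, /hw/ is the first permitted one, so coda /k/ | onset /hw/.
Syllabification: kwulw.kjihl.kjuk.hwi.
Syllable 1 is /kwulw/: onset /kw/, nucleus /u/, coda /lw/.

lw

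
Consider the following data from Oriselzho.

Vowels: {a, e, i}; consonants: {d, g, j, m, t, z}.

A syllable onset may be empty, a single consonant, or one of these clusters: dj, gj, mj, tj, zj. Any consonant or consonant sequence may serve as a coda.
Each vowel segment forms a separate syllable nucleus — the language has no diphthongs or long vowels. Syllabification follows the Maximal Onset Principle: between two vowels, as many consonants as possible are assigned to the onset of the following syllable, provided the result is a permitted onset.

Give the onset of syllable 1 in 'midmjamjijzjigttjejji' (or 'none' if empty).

m

Nuclei (vowels): i, a, i, i, e, i → 6 syllables.
V1 /i/ – V2 /a/: /dmj/ — longest licit onset from the right is /mj/, leaving /d/ as coda.
V2 /a/ – V3 /i/: /mj/ is a licit onset in full, so it all attaches to the next syllable.
V3 /i/ – V4 /i/: /jzj/; trying suffixes from longest down, /zj/ is the first permitted one, so coda /j/ | onset /zj/.
V4 /i/ – V5 /e/: /gttj/ splits as /gt/ + /tj/ (/tj/ is the longest suffix that is a licit onset).
V5 /e/ – V6 /i/: cluster /jj/ — the longest permitted-onset suffix is /j/; onset = /j/, preceding coda = /j/.
Result: mid.mja.mjij.zjigt.tjej.ji.
Syllable 1 is /mid/: onset /m/, nucleus /i/, coda /d/.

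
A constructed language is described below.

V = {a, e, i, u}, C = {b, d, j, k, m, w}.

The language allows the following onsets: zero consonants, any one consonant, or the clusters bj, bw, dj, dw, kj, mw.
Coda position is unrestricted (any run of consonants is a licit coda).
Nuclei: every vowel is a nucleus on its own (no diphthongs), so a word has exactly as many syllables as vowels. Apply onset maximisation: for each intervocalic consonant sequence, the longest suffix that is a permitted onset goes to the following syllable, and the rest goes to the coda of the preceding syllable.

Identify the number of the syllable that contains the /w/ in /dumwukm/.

2

The vowels are u, u — 2 nuclei, so 2 syllables.
Between /u/ (V1) and /u/ (V2): /mw/ — entire cluster is a permitted onset → onset /mw/, coda ∅.
So the parse is du.mwukm.
The /w/ is in the onset of syllable 2 (/mwukm/).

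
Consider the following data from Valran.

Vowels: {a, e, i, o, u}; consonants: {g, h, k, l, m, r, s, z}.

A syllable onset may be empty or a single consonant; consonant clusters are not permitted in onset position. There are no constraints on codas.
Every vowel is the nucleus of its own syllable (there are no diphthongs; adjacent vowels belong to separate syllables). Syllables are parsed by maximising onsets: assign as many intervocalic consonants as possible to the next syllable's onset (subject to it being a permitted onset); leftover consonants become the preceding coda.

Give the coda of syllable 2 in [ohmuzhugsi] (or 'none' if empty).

z

The vowels are o, u, u, i — 4 nuclei, so 4 syllables.
/o…u/ gap (V1→V2): /hm/ splits as /h/ + /m/ (/m/ is the longest suffix that is a licit onset).
/u…u/ gap (V2→V3): cluster /zh/ — the longest permitted-onset suffix is /h/; onset = /h/, preceding coda = /z/.
/u…i/ gap (V3→V4): /gs/ — longest licit onset from the right is /s/, leaving /g/ as coda.
Result: oh.muz.hug.si.
Syllable 2 is /muz/: onset /m/, nucleus /u/, coda /z/.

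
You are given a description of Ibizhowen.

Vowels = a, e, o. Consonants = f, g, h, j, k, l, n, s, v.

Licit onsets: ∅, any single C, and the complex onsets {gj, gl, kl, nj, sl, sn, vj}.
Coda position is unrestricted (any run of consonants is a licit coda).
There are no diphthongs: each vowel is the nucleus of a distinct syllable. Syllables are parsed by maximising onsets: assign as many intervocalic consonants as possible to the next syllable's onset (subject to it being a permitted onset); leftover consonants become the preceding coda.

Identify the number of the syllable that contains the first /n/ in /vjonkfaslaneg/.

Nuclei (vowels): o, a, a, e → 4 syllables.
/o…a/ gap (V1→V2): /nkf/ splits as /nk/ + /f/ (/f/ is the longest suffix that is a licit onset).
/a…a/ gap (V2→V3): /sl/ is a licit onset in full, so it all attaches to the next syllable.
/a…e/ gap (V3→V4): just /n/ — single C goes to the following onset.
Syllabification: vjonk.fa.sla.neg.
The first /n/ is in the coda of syllable 1 (/vjonk/).

1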